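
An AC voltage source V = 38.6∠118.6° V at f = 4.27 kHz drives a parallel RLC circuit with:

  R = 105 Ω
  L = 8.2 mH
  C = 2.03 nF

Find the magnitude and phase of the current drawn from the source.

Step 1 — Angular frequency: ω = 2π·f = 2π·4270 = 2.683e+04 rad/s.
Step 2 — Component impedances:
  R: Z = R = 105 Ω
  L: Z = jωL = j·2.683e+04·0.0082 = 0 + j220 Ω
  C: Z = 1/(jωC) = -j/(ω·C) = 0 - j1.836e+04 Ω
Step 3 — Parallel combination: 1/Z_total = 1/R + 1/L + 1/C; Z_total = 85.9 + j40.51 Ω = 94.97∠25.2° Ω.
Step 4 — Source phasor: V = 38.6∠118.6° V = -18.48 + j33.89 V.
Step 5 — Ohm's law: I = V / Z_total = (-18.48 + j33.89) / (85.9 + j40.51) = -0.02378 + j0.4057 A.
Step 6 — Convert to polar: |I| = 0.4064 A, ∠I = 93.4°.

I = 0.4064∠93.4° A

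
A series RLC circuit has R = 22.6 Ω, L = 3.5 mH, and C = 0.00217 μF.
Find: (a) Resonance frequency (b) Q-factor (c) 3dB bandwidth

Step 1 — Resonance condition Im(Z)=0 gives ω₀ = 1/√(LC).
Step 2 — ω₀ = 1/√(0.0035·2.17e-09) = 3.629e+05 rad/s.
Step 3 — f₀ = ω₀/(2π) = 5.775e+04 Hz.
Step 4 — Series Q: Q = ω₀L/R = 3.629e+05·0.0035/22.6 = 56.19.
Step 5 — 3dB bandwidth: Δω = ω₀/Q = 6457 rad/s; BW = Δω/(2π) = 1028 Hz.

(a) f₀ = 5.775e+04 Hz  (b) Q = 56.19  (c) BW = 1028 Hz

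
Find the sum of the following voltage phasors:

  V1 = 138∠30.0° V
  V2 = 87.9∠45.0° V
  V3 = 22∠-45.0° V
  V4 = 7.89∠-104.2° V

Step 1 — Convert each phasor to rectangular form:
  V1 = 138·(cos(30.0°) + j·sin(30.0°)) = 119.5 + j69 V
  V2 = 87.9·(cos(45.0°) + j·sin(45.0°)) = 62.15 + j62.15 V
  V3 = 22·(cos(-45.0°) + j·sin(-45.0°)) = 15.56 - j15.56 V
  V4 = 7.89·(cos(-104.2°) + j·sin(-104.2°)) = -1.935 - j7.649 V
Step 2 — Sum components: V_total = 195.3 + j107.9 V.
Step 3 — Convert to polar: |V_total| = 223.1 V, ∠V_total = 28.9°.

V_total = 223.1∠28.9° V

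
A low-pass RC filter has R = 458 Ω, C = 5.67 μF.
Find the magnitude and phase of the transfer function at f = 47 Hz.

Step 1 — Angular frequency: ω = 2π·47 = 295.3 rad/s.
Step 2 — Transfer function: H(jω) = 1/(1 + jωRC).
Step 3 — Denominator: 1 + jωRC = 1 + j·295.3·458·5.67e-06 = 1 + j0.7669.
Step 4 — H = 0.6297 - j0.4829.
Step 5 — Magnitude: |H| = 0.7935 (-2.0 dB); phase: φ = -37.5°.

|H| = 0.7935 (-2.0 dB), φ = -37.5°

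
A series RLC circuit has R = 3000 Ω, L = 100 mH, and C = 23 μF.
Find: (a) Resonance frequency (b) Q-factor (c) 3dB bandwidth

Step 1 — Resonance condition Im(Z)=0 gives ω₀ = 1/√(LC).
Step 2 — ω₀ = 1/√(0.1·2.3e-05) = 659.4 rad/s.
Step 3 — f₀ = ω₀/(2π) = 104.9 Hz.
Step 4 — Series Q: Q = ω₀L/R = 659.4·0.1/3000 = 0.02198.
Step 5 — 3dB bandwidth: Δω = ω₀/Q = 3e+04 rad/s; BW = Δω/(2π) = 4775 Hz.

(a) f₀ = 104.9 Hz  (b) Q = 0.02198  (c) BW = 4775 Hz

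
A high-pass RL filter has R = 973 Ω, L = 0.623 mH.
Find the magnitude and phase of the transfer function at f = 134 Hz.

Step 1 — Angular frequency: ω = 2π·134 = 841.9 rad/s.
Step 2 — Transfer function: H(jω) = jωL/(R + jωL).
Step 3 — Numerator jωL = j·0.5245; denominator R + jωL = 973 + j0.5245.
Step 4 — H = 2.906e-07 + j0.0005391.
Step 5 — Magnitude: |H| = 0.0005391 (-65.4 dB); phase: φ = 90.0°.

|H| = 0.0005391 (-65.4 dB), φ = 90.0°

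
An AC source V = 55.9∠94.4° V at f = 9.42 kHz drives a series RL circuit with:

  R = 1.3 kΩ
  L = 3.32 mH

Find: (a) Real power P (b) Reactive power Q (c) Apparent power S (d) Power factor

Step 1 — Angular frequency: ω = 2π·f = 2π·9420 = 5.919e+04 rad/s.
Step 2 — Component impedances:
  R: Z = R = 1300 Ω
  L: Z = jωL = j·5.919e+04·0.00332 = 0 + j196.5 Ω
Step 3 — Series combination: Z_total = R + L = 1300 + j196.5 Ω = 1315∠8.6° Ω.
Step 4 — Source phasor: V = 55.9∠94.4° V = -4.289 + j55.74 V.
Step 5 — Current: I = V / Z = 0.003111 + j0.0424 A = 0.04252∠85.8° A.
Step 6 — Complex power: S = V·I* = 2.35 + j0.3552 VA.
Step 7 — Real power: P = Re(S) = 2.35 W.
Step 8 — Reactive power: Q = Im(S) = 0.3552 VAR.
Step 9 — Apparent power: |S| = 2.377 VA.
Step 10 — Power factor: PF = P/|S| = 0.9888 (lagging).

(a) P = 2.35 W  (b) Q = 0.3552 VAR  (c) S = 2.377 VA  (d) PF = 0.9888 (lagging)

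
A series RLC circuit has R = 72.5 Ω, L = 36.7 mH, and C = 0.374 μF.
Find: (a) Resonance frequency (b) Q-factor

Step 1 — Resonance condition Im(Z)=0 gives ω₀ = 1/√(LC).
Step 2 — ω₀ = 1/√(0.0367·3.74e-07) = 8536 rad/s.
Step 3 — f₀ = ω₀/(2π) = 1358 Hz.
Step 4 — Series Q: Q = ω₀L/R = 8536·0.0367/72.5 = 4.321.

(a) f₀ = 1358 Hz  (b) Q = 4.321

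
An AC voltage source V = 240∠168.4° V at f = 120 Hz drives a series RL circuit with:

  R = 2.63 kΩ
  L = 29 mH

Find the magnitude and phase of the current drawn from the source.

Step 1 — Angular frequency: ω = 2π·f = 2π·120 = 754 rad/s.
Step 2 — Component impedances:
  R: Z = R = 2630 Ω
  L: Z = jωL = j·754·0.029 = 0 + j21.87 Ω
Step 3 — Series combination: Z_total = R + L = 2630 + j21.87 Ω = 2630∠0.5° Ω.
Step 4 — Source phasor: V = 240∠168.4° V = -235.1 + j48.26 V.
Step 5 — Ohm's law: I = V / Z_total = (-235.1 + j48.26) / (2630 + j21.87) = -0.08923 + j0.01909 A.
Step 6 — Convert to polar: |I| = 0.09125 A, ∠I = 167.9°.

I = 0.09125∠167.9° A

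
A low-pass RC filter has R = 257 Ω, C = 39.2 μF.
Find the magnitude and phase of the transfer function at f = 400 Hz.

Step 1 — Angular frequency: ω = 2π·400 = 2513 rad/s.
Step 2 — Transfer function: H(jω) = 1/(1 + jωRC).
Step 3 — Denominator: 1 + jωRC = 1 + j·2513·257·3.92e-05 = 1 + j25.32.
Step 4 — H = 0.001557 - j0.03943.
Step 5 — Magnitude: |H| = 0.03946 (-28.1 dB); phase: φ = -87.7°.

|H| = 0.03946 (-28.1 dB), φ = -87.7°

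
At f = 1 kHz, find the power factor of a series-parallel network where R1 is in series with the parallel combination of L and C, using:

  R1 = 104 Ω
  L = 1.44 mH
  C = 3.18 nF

Step 1 — Angular frequency: ω = 2π·f = 2π·1000 = 6283 rad/s.
Step 2 — Component impedances:
  R1: Z = R = 104 Ω
  L: Z = jωL = j·6283·0.00144 = 0 + j9.048 Ω
  C: Z = 1/(jωC) = -j/(ω·C) = 0 - j5.005e+04 Ω
Step 3 — Parallel branch: L || C = 1/(1/L + 1/C) = 0 + j9.049 Ω.
Step 4 — Series with R1: Z_total = R1 + (L || C) = 104 + j9.049 Ω = 104.4∠5.0° Ω.
Step 5 — Power factor: PF = cos(φ) = Re(Z)/|Z| = 104/104.4 = 0.9962.
Step 6 — Type: Im(Z) = 9.049 ⇒ lagging (phase φ = 5.0°).

PF = 0.9962 (lagging, φ = 5.0°)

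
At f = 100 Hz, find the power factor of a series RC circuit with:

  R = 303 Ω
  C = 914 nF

Step 1 — Angular frequency: ω = 2π·f = 2π·100 = 628.3 rad/s.
Step 2 — Component impedances:
  R: Z = R = 303 Ω
  C: Z = 1/(jωC) = -j/(ω·C) = 0 - j1741 Ω
Step 3 — Series combination: Z_total = R + C = 303 - j1741 Ω = 1767∠-80.1° Ω.
Step 4 — Power factor: PF = cos(φ) = Re(Z)/|Z| = 303/1767.5 = 0.1714.
Step 5 — Type: Im(Z) = -1741 ⇒ leading (phase φ = -80.1°).

PF = 0.1714 (leading, φ = -80.1°)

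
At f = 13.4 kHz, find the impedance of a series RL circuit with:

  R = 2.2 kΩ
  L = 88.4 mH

Step 1 — Angular frequency: ω = 2π·f = 2π·1.34e+04 = 8.419e+04 rad/s.
Step 2 — Component impedances:
  R: Z = R = 2200 Ω
  L: Z = jωL = j·8.419e+04·0.0884 = 0 + j7443 Ω
Step 3 — Series combination: Z_total = R + L = 2200 + j7443 Ω = 7761∠73.5° Ω.

Z = 2200 + j7443 Ω = 7761∠73.5° Ω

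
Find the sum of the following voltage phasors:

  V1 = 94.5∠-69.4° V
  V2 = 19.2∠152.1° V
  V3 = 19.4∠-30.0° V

Step 1 — Convert each phasor to rectangular form:
  V1 = 94.5·(cos(-69.4°) + j·sin(-69.4°)) = 33.25 - j88.46 V
  V2 = 19.2·(cos(152.1°) + j·sin(152.1°)) = -16.97 + j8.984 V
  V3 = 19.4·(cos(-30.0°) + j·sin(-30.0°)) = 16.8 - j9.7 V
Step 2 — Sum components: V_total = 33.08 - j89.17 V.
Step 3 — Convert to polar: |V_total| = 95.11 V, ∠V_total = -69.6°.

V_total = 95.11∠-69.6° V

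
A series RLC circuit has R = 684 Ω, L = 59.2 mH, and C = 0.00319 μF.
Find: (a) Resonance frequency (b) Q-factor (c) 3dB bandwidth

Step 1 — Resonance: ω₀ = 1/√(LC) = 1/√(0.0592·3.19e-09) = 7.277e+04 rad/s.
Step 2 — f₀ = ω₀/(2π) = 1.158e+04 Hz.
Step 3 — Series Q: Q = ω₀L/R = 7.277e+04·0.0592/684 = 6.298.
Step 4 — Bandwidth: Δω = ω₀/Q = 1.155e+04 rad/s; BW = Δω/(2π) = 1839 Hz.

(a) f₀ = 1.158e+04 Hz  (b) Q = 6.298  (c) BW = 1839 Hz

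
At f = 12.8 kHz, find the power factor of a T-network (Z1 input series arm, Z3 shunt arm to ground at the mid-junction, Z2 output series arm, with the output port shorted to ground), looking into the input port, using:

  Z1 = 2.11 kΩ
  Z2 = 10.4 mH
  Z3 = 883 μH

Step 1 — Angular frequency: ω = 2π·f = 2π·1.28e+04 = 8.042e+04 rad/s.
Step 2 — Component impedances:
  Z1: Z = R = 2110 Ω
  Z2: Z = jωL = j·8.042e+04·0.0104 = 0 + j836.4 Ω
  Z3: Z = jωL = j·8.042e+04·0.000883 = 0 + j71.02 Ω
Step 3 — With the output port shorted to ground, the output series arm Z2 runs from the junction to ground; the shunt arm Z3 also runs from the junction to ground. They appear in parallel: Z3 || Z2 = 0 + j65.46 Ω.
Step 4 — Series with input arm Z1: Z_in = Z1 + (Z3 || Z2) = 2110 + j65.46 Ω = 2111∠1.8° Ω.
Step 5 — Power factor: PF = cos(φ) = Re(Z)/|Z| = 2110/2111 = 0.9995.
Step 6 — Type: Im(Z) = 65.46 ⇒ lagging (phase φ = 1.8°).

PF = 0.9995 (lagging, φ = 1.8°)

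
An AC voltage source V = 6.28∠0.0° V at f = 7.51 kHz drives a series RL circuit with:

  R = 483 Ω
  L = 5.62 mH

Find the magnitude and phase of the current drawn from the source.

Step 1 — Angular frequency: ω = 2π·f = 2π·7510 = 4.719e+04 rad/s.
Step 2 — Component impedances:
  R: Z = R = 483 Ω
  L: Z = jωL = j·4.719e+04·0.00562 = 0 + j265.2 Ω
Step 3 — Series combination: Z_total = R + L = 483 + j265.2 Ω = 551∠28.8° Ω.
Step 4 — Source phasor: V = 6.28∠0.0° V = 6.28 V.
Step 5 — Ohm's law: I = V / Z_total = (6.28) / (483 + j265.2) = 0.00999 - j0.005485 A.
Step 6 — Convert to polar: |I| = 0.0114 A, ∠I = -28.8°.

I = 0.0114∠-28.8° A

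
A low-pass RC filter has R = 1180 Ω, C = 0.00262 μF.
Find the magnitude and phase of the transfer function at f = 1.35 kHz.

Step 1 — Angular frequency: ω = 2π·1350 = 8482 rad/s.
Step 2 — Transfer function: H(jω) = 1/(1 + jωRC).
Step 3 — Denominator: 1 + jωRC = 1 + j·8482·1180·2.62e-09 = 1 + j0.02622.
Step 4 — H = 0.9993 - j0.02621.
Step 5 — Magnitude: |H| = 0.9997 (-0.0 dB); phase: φ = -1.5°.

|H| = 0.9997 (-0.0 dB), φ = -1.5°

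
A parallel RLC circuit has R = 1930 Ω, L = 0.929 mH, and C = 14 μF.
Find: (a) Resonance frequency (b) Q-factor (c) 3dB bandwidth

Step 1 — Resonance: ω₀ = 1/√(LC) = 1/√(0.000929·1.4e-05) = 8769 rad/s.
Step 2 — f₀ = ω₀/(2π) = 1396 Hz.
Step 3 — Parallel Q: Q = R/(ω₀L) = 1930/(8769·0.000929) = 236.9.
Step 4 — Bandwidth: Δω = ω₀/Q = 37.01 rad/s; BW = Δω/(2π) = 5.89 Hz.

(a) f₀ = 1396 Hz  (b) Q = 236.9  (c) BW = 5.89 Hz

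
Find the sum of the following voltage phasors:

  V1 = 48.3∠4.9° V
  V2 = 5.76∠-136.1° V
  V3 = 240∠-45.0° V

Step 1 — Convert each phasor to rectangular form:
  V1 = 48.3·(cos(4.9°) + j·sin(4.9°)) = 48.12 + j4.126 V
  V2 = 5.76·(cos(-136.1°) + j·sin(-136.1°)) = -4.15 - j3.994 V
  V3 = 240·(cos(-45.0°) + j·sin(-45.0°)) = 169.7 - j169.7 V
Step 2 — Sum components: V_total = 213.7 - j169.6 V.
Step 3 — Convert to polar: |V_total| = 272.8 V, ∠V_total = -38.4°.

V_total = 272.8∠-38.4° V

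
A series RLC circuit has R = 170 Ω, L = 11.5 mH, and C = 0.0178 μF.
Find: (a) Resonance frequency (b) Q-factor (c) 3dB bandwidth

Step 1 — Resonance condition Im(Z)=0 gives ω₀ = 1/√(LC).
Step 2 — ω₀ = 1/√(0.0115·1.78e-08) = 6.989e+04 rad/s.
Step 3 — f₀ = ω₀/(2π) = 1.112e+04 Hz.
Step 4 — Series Q: Q = ω₀L/R = 6.989e+04·0.0115/170 = 4.728.
Step 5 — 3dB bandwidth: Δω = ω₀/Q = 1.478e+04 rad/s; BW = Δω/(2π) = 2353 Hz.

(a) f₀ = 1.112e+04 Hz  (b) Q = 4.728  (c) BW = 2353 Hz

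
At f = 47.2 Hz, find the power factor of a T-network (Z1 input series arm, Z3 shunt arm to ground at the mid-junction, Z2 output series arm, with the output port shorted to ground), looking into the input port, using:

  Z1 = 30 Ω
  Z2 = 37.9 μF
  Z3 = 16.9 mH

Step 1 — Angular frequency: ω = 2π·f = 2π·47.2 = 296.6 rad/s.
Step 2 — Component impedances:
  Z1: Z = R = 30 Ω
  Z2: Z = 1/(jωC) = -j/(ω·C) = 0 - j88.97 Ω
  Z3: Z = jωL = j·296.6·0.0169 = 0 + j5.012 Ω
Step 3 — With the output port shorted to ground, the output series arm Z2 runs from the junction to ground; the shunt arm Z3 also runs from the junction to ground. They appear in parallel: Z3 || Z2 = 0 + j5.311 Ω.
Step 4 — Series with input arm Z1: Z_in = Z1 + (Z3 || Z2) = 30 + j5.311 Ω = 30.47∠10.0° Ω.
Step 5 — Power factor: PF = cos(φ) = Re(Z)/|Z| = 30/30.467 = 0.9847.
Step 6 — Type: Im(Z) = 5.311 ⇒ lagging (phase φ = 10.0°).

PF = 0.9847 (lagging, φ = 10.0°)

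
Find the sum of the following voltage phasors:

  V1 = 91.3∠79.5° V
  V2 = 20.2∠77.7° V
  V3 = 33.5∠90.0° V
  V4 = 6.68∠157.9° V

Step 1 — Convert each phasor to rectangular form:
  V1 = 91.3·(cos(79.5°) + j·sin(79.5°)) = 16.64 + j89.77 V
  V2 = 20.2·(cos(77.7°) + j·sin(77.7°)) = 4.303 + j19.74 V
  V3 = 33.5·(cos(90.0°) + j·sin(90.0°)) = 0 + j33.5 V
  V4 = 6.68·(cos(157.9°) + j·sin(157.9°)) = -6.189 + j2.513 V
Step 2 — Sum components: V_total = 14.75 + j145.5 V.
Step 3 — Convert to polar: |V_total| = 146.3 V, ∠V_total = 84.2°.

V_total = 146.3∠84.2° V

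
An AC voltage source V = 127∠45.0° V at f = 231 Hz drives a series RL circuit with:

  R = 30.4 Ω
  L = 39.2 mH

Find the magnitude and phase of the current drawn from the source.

Step 1 — Angular frequency: ω = 2π·f = 2π·231 = 1451 rad/s.
Step 2 — Component impedances:
  R: Z = R = 30.4 Ω
  L: Z = jωL = j·1451·0.0392 = 0 + j56.9 Ω
Step 3 — Series combination: Z_total = R + L = 30.4 + j56.9 Ω = 64.51∠61.9° Ω.
Step 4 — Source phasor: V = 127∠45.0° V = 89.8 + j89.8 V.
Step 5 — Ohm's law: I = V / Z_total = (89.8 + j89.8) / (30.4 + j56.9) = 1.884 - j0.5718 A.
Step 6 — Convert to polar: |I| = 1.969 A, ∠I = -16.9°.

I = 1.969∠-16.9° A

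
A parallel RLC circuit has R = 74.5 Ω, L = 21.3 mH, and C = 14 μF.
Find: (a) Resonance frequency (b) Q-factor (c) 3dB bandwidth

Step 1 — Resonance: ω₀ = 1/√(LC) = 1/√(0.0213·1.4e-05) = 1831 rad/s.
Step 2 — f₀ = ω₀/(2π) = 291.5 Hz.
Step 3 — Parallel Q: Q = R/(ω₀L) = 74.5/(1831·0.0213) = 1.91.
Step 4 — Bandwidth: Δω = ω₀/Q = 958.8 rad/s; BW = Δω/(2π) = 152.6 Hz.

(a) f₀ = 291.5 Hz  (b) Q = 1.91  (c) BW = 152.6 Hz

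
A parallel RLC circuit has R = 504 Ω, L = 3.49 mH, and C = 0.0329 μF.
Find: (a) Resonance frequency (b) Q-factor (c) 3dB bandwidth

Step 1 — Resonance: ω₀ = 1/√(LC) = 1/√(0.00349·3.29e-08) = 9.332e+04 rad/s.
Step 2 — f₀ = ω₀/(2π) = 1.485e+04 Hz.
Step 3 — Parallel Q: Q = R/(ω₀L) = 504/(9.332e+04·0.00349) = 1.547.
Step 4 — Bandwidth: Δω = ω₀/Q = 6.031e+04 rad/s; BW = Δω/(2π) = 9598 Hz.

(a) f₀ = 1.485e+04 Hz  (b) Q = 1.547  (c) BW = 9598 Hz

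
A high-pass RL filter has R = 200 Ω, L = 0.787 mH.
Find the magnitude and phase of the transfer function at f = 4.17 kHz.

Step 1 — Angular frequency: ω = 2π·4170 = 2.62e+04 rad/s.
Step 2 — Transfer function: H(jω) = jωL/(R + jωL).
Step 3 — Numerator jωL = j·20.62; denominator R + jωL = 200 + j20.62.
Step 4 — H = 0.01052 + j0.102.
Step 5 — Magnitude: |H| = 0.1026 (-19.8 dB); phase: φ = 84.1°.

|H| = 0.1026 (-19.8 dB), φ = 84.1°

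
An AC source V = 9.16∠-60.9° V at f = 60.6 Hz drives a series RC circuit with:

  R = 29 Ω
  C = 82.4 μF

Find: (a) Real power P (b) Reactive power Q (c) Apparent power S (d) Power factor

Step 1 — Angular frequency: ω = 2π·f = 2π·60.6 = 380.8 rad/s.
Step 2 — Component impedances:
  R: Z = R = 29 Ω
  C: Z = 1/(jωC) = -j/(ω·C) = 0 - j31.87 Ω
Step 3 — Series combination: Z_total = R + C = 29 - j31.87 Ω = 43.09∠-47.7° Ω.
Step 4 — Source phasor: V = 9.16∠-60.9° V = 4.455 - j8.004 V.
Step 5 — Current: I = V / Z = 0.207 - j0.04853 A = 0.2126∠-13.2° A.
Step 6 — Complex power: S = V·I* = 1.31 - j1.44 VA.
Step 7 — Real power: P = Re(S) = 1.31 W.
Step 8 — Reactive power: Q = Im(S) = -1.44 VAR.
Step 9 — Apparent power: |S| = 1.947 VA.
Step 10 — Power factor: PF = P/|S| = 0.673 (leading).

(a) P = 1.31 W  (b) Q = -1.44 VAR  (c) S = 1.947 VA  (d) PF = 0.673 (leading)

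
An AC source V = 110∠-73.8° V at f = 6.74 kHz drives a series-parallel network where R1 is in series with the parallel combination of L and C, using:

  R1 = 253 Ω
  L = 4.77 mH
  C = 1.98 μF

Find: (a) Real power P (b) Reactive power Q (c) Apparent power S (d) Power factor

Step 1 — Angular frequency: ω = 2π·f = 2π·6740 = 4.235e+04 rad/s.
Step 2 — Component impedances:
  R1: Z = R = 253 Ω
  L: Z = jωL = j·4.235e+04·0.00477 = 0 + j202 Ω
  C: Z = 1/(jωC) = -j/(ω·C) = 0 - j11.93 Ω
Step 3 — Parallel branch: L || C = 1/(1/L + 1/C) = 0 - j12.67 Ω.
Step 4 — Series with R1: Z_total = R1 + (L || C) = 253 - j12.67 Ω = 253.3∠-2.9° Ω.
Step 5 — Source phasor: V = 110∠-73.8° V = 30.69 - j105.6 V.
Step 6 — Current: I = V / Z = 0.1419 - j0.4104 A = 0.4342∠-70.9° A.
Step 7 — Complex power: S = V·I* = 47.71 - j2.39 VA.
Step 8 — Real power: P = Re(S) = 47.71 W.
Step 9 — Reactive power: Q = Im(S) = -2.39 VAR.
Step 10 — Apparent power: |S| = 47.77 VA.
Step 11 — Power factor: PF = P/|S| = 0.9987 (leading).

(a) P = 47.71 W  (b) Q = -2.39 VAR  (c) S = 47.77 VA  (d) PF = 0.9987 (leading)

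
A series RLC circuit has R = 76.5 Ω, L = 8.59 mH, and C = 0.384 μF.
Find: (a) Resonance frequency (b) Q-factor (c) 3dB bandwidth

Step 1 — Resonance condition Im(Z)=0 gives ω₀ = 1/√(LC).
Step 2 — ω₀ = 1/√(0.00859·3.84e-07) = 1.741e+04 rad/s.
Step 3 — f₀ = ω₀/(2π) = 2771 Hz.
Step 4 — Series Q: Q = ω₀L/R = 1.741e+04·0.00859/76.5 = 1.955.
Step 5 — 3dB bandwidth: Δω = ω₀/Q = 8906 rad/s; BW = Δω/(2π) = 1417 Hz.

(a) f₀ = 2771 Hz  (b) Q = 1.955  (c) BW = 1417 Hz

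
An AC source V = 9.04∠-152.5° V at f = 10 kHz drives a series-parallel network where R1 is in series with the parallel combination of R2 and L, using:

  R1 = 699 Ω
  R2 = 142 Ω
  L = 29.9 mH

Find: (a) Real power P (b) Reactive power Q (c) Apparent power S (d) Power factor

Step 1 — Angular frequency: ω = 2π·f = 2π·1e+04 = 6.283e+04 rad/s.
Step 2 — Component impedances:
  R1: Z = R = 699 Ω
  R2: Z = R = 142 Ω
  L: Z = jωL = j·6.283e+04·0.0299 = 0 + j1879 Ω
Step 3 — Parallel branch: R2 || L = 1/(1/R2 + 1/L) = 141.2 + j10.67 Ω.
Step 4 — Series with R1: Z_total = R1 + (R2 || L) = 840.2 + j10.67 Ω = 840.3∠0.7° Ω.
Step 5 — Source phasor: V = 9.04∠-152.5° V = -8.019 - j4.174 V.
Step 6 — Current: I = V / Z = -0.009605 - j0.004846 A = 0.01076∠-153.2° A.
Step 7 — Complex power: S = V·I* = 0.09725 + j0.001235 VA.
Step 8 — Real power: P = Re(S) = 0.09725 W.
Step 9 — Reactive power: Q = Im(S) = 0.001235 VAR.
Step 10 — Apparent power: |S| = 0.09726 VA.
Step 11 — Power factor: PF = P/|S| = 0.9999 (lagging).

(a) P = 0.09725 W  (b) Q = 0.001235 VAR  (c) S = 0.09726 VA  (d) PF = 0.9999 (lagging)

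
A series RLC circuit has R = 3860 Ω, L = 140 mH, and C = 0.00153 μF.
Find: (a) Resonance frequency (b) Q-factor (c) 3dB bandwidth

Step 1 — Resonance: ω₀ = 1/√(LC) = 1/√(0.14·1.53e-09) = 6.833e+04 rad/s.
Step 2 — f₀ = ω₀/(2π) = 1.087e+04 Hz.
Step 3 — Series Q: Q = ω₀L/R = 6.833e+04·0.14/3860 = 2.478.
Step 4 — Bandwidth: Δω = ω₀/Q = 2.757e+04 rad/s; BW = Δω/(2π) = 4388 Hz.

(a) f₀ = 1.087e+04 Hz  (b) Q = 2.478  (c) BW = 4388 Hz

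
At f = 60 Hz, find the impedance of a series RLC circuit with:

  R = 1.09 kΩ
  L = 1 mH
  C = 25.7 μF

Step 1 — Angular frequency: ω = 2π·f = 2π·60 = 377 rad/s.
Step 2 — Component impedances:
  R: Z = R = 1090 Ω
  L: Z = jωL = j·377·0.001 = 0 + j0.377 Ω
  C: Z = 1/(jωC) = -j/(ω·C) = 0 - j103.2 Ω
Step 3 — Series combination: Z_total = R + L + C = 1090 - j102.8 Ω = 1095∠-5.4° Ω.

Z = 1090 - j102.8 Ω = 1095∠-5.4° Ω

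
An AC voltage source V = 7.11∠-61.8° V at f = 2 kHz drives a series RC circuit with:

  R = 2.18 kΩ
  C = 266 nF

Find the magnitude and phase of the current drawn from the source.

Step 1 — Angular frequency: ω = 2π·f = 2π·2000 = 1.257e+04 rad/s.
Step 2 — Component impedances:
  R: Z = R = 2180 Ω
  C: Z = 1/(jωC) = -j/(ω·C) = 0 - j299.2 Ω
Step 3 — Series combination: Z_total = R + C = 2180 - j299.2 Ω = 2200∠-7.8° Ω.
Step 4 — Source phasor: V = 7.11∠-61.8° V = 3.36 - j6.266 V.
Step 5 — Ohm's law: I = V / Z_total = (3.36 - j6.266) / (2180 - j299.2) = 0.0019 - j0.002614 A.
Step 6 — Convert to polar: |I| = 0.003231 A, ∠I = -54.0°.

I = 0.003231∠-54.0° A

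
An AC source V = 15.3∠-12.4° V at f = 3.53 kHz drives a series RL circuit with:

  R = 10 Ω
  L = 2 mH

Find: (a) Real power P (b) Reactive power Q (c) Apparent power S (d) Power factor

Step 1 — Angular frequency: ω = 2π·f = 2π·3530 = 2.218e+04 rad/s.
Step 2 — Component impedances:
  R: Z = R = 10 Ω
  L: Z = jωL = j·2.218e+04·0.002 = 0 + j44.36 Ω
Step 3 — Series combination: Z_total = R + L = 10 + j44.36 Ω = 45.47∠77.3° Ω.
Step 4 — Source phasor: V = 15.3∠-12.4° V = 14.94 - j3.285 V.
Step 5 — Current: I = V / Z = 0.001785 - j0.3365 A = 0.3365∠-89.7° A.
Step 6 — Complex power: S = V·I* = 1.132 + j5.022 VA.
Step 7 — Real power: P = Re(S) = 1.132 W.
Step 8 — Reactive power: Q = Im(S) = 5.022 VAR.
Step 9 — Apparent power: |S| = 5.148 VA.
Step 10 — Power factor: PF = P/|S| = 0.2199 (lagging).

(a) P = 1.132 W  (b) Q = 5.022 VAR  (c) S = 5.148 VA  (d) PF = 0.2199 (lagging)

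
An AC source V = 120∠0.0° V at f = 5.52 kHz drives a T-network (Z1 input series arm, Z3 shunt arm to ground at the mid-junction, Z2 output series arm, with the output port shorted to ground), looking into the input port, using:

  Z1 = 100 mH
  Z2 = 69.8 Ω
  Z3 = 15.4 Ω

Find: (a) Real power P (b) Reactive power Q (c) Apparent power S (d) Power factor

Step 1 — Angular frequency: ω = 2π·f = 2π·5520 = 3.468e+04 rad/s.
Step 2 — Component impedances:
  Z1: Z = jωL = j·3.468e+04·0.1 = 0 + j3468 Ω
  Z2: Z = R = 69.8 Ω
  Z3: Z = R = 15.4 Ω
Step 3 — With the output port shorted to ground, the output series arm Z2 runs from the junction to ground; the shunt arm Z3 also runs from the junction to ground. They appear in parallel: Z3 || Z2 = 12.62 Ω.
Step 4 — Series with input arm Z1: Z_in = Z1 + (Z3 || Z2) = 12.62 + j3468 Ω = 3468∠89.8° Ω.
Step 5 — Source phasor: V = 120∠0.0° V = 120 V.
Step 6 — Current: I = V / Z = 0.0001259 - j0.0346 A = 0.0346∠-89.8° A.
Step 7 — Complex power: S = V·I* = 0.0151 + j4.152 VA.
Step 8 — Real power: P = Re(S) = 0.0151 W.
Step 9 — Reactive power: Q = Im(S) = 4.152 VAR.
Step 10 — Apparent power: |S| = 4.152 VA.
Step 11 — Power factor: PF = P/|S| = 0.003638 (lagging).

(a) P = 0.0151 W  (b) Q = 4.152 VAR  (c) S = 4.152 VA  (d) PF = 0.003638 (lagging)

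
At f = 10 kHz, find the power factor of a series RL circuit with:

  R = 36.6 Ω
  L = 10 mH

Step 1 — Angular frequency: ω = 2π·f = 2π·1e+04 = 6.283e+04 rad/s.
Step 2 — Component impedances:
  R: Z = R = 36.6 Ω
  L: Z = jωL = j·6.283e+04·0.01 = 0 + j628.3 Ω
Step 3 — Series combination: Z_total = R + L = 36.6 + j628.3 Ω = 629.4∠86.7° Ω.
Step 4 — Power factor: PF = cos(φ) = Re(Z)/|Z| = 36.6/629.4 = 0.05815.
Step 5 — Type: Im(Z) = 628.3 ⇒ lagging (phase φ = 86.7°).

PF = 0.05815 (lagging, φ = 86.7°)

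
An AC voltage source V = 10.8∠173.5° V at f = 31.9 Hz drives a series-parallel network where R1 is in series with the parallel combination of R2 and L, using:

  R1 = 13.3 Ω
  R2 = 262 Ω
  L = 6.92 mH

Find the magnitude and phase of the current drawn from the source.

Step 1 — Angular frequency: ω = 2π·f = 2π·31.9 = 200.4 rad/s.
Step 2 — Component impedances:
  R1: Z = R = 13.3 Ω
  R2: Z = R = 262 Ω
  L: Z = jωL = j·200.4·0.00692 = 0 + j1.387 Ω
Step 3 — Parallel branch: R2 || L = 1/(1/R2 + 1/L) = 0.007342 + j1.387 Ω.
Step 4 — Series with R1: Z_total = R1 + (R2 || L) = 13.31 + j1.387 Ω = 13.38∠6.0° Ω.
Step 5 — Source phasor: V = 10.8∠173.5° V = -10.73 + j1.223 V.
Step 6 — Ohm's law: I = V / Z_total = (-10.73 + j1.223) / (13.31 + j1.387) = -0.7882 + j0.174 A.
Step 7 — Convert to polar: |I| = 0.8072 A, ∠I = 167.5°.

I = 0.8072∠167.5° A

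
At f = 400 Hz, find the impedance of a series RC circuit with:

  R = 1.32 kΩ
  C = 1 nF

Step 1 — Angular frequency: ω = 2π·f = 2π·400 = 2513 rad/s.
Step 2 — Component impedances:
  R: Z = R = 1320 Ω
  C: Z = 1/(jωC) = -j/(ω·C) = 0 - j3.979e+05 Ω
Step 3 — Series combination: Z_total = R + C = 1320 - j3.979e+05 Ω = 3.979e+05∠-89.8° Ω.

Z = 1320 - j3.979e+05 Ω = 3.979e+05∠-89.8° Ω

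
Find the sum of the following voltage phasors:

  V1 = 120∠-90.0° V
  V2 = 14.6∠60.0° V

Step 1 — Convert each phasor to rectangular form:
  V1 = 120·(cos(-90.0°) + j·sin(-90.0°)) = 0 - j120 V
  V2 = 14.6·(cos(60.0°) + j·sin(60.0°)) = 7.3 + j12.64 V
Step 2 — Sum components: V_total = 7.3 - j107.4 V.
Step 3 — Convert to polar: |V_total| = 107.6 V, ∠V_total = -86.1°.

V_total = 107.6∠-86.1° V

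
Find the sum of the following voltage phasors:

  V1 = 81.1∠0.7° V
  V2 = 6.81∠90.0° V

Step 1 — Convert each phasor to rectangular form:
  V1 = 81.1·(cos(0.7°) + j·sin(0.7°)) = 81.09 + j0.9908 V
  V2 = 6.81·(cos(90.0°) + j·sin(90.0°)) = 0 + j6.81 V
Step 2 — Sum components: V_total = 81.09 + j7.801 V.
Step 3 — Convert to polar: |V_total| = 81.47 V, ∠V_total = 5.5°.

V_total = 81.47∠5.5° V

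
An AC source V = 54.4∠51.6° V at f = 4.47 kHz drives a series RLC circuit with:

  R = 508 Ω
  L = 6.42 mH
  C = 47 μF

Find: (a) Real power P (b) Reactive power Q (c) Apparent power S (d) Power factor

Step 1 — Angular frequency: ω = 2π·f = 2π·4470 = 2.809e+04 rad/s.
Step 2 — Component impedances:
  R: Z = R = 508 Ω
  L: Z = jωL = j·2.809e+04·0.00642 = 0 + j180.3 Ω
  C: Z = 1/(jωC) = -j/(ω·C) = 0 - j0.7576 Ω
Step 3 — Series combination: Z_total = R + L + C = 508 + j179.6 Ω = 538.8∠19.5° Ω.
Step 4 — Source phasor: V = 54.4∠51.6° V = 33.79 + j42.63 V.
Step 5 — Current: I = V / Z = 0.0855 + j0.0537 A = 0.101∠32.1° A.
Step 6 — Complex power: S = V·I* = 5.179 + j1.83 VA.
Step 7 — Real power: P = Re(S) = 5.179 W.
Step 8 — Reactive power: Q = Im(S) = 1.83 VAR.
Step 9 — Apparent power: |S| = 5.493 VA.
Step 10 — Power factor: PF = P/|S| = 0.9428 (lagging).

(a) P = 5.179 W  (b) Q = 1.83 VAR  (c) S = 5.493 VA  (d) PF = 0.9428 (lagging)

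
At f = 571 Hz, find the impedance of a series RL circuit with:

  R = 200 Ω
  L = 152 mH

Step 1 — Angular frequency: ω = 2π·f = 2π·571 = 3588 rad/s.
Step 2 — Component impedances:
  R: Z = R = 200 Ω
  L: Z = jωL = j·3588·0.152 = 0 + j545.3 Ω
Step 3 — Series combination: Z_total = R + L = 200 + j545.3 Ω = 580.8∠69.9° Ω.

Z = 200 + j545.3 Ω = 580.8∠69.9° Ω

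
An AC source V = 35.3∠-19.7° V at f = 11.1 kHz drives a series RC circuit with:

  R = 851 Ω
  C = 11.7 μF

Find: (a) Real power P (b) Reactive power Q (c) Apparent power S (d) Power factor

Step 1 — Angular frequency: ω = 2π·f = 2π·1.11e+04 = 6.974e+04 rad/s.
Step 2 — Component impedances:
  R: Z = R = 851 Ω
  C: Z = 1/(jωC) = -j/(ω·C) = 0 - j1.225 Ω
Step 3 — Series combination: Z_total = R + C = 851 - j1.225 Ω = 851∠-0.1° Ω.
Step 4 — Source phasor: V = 35.3∠-19.7° V = 33.23 - j11.9 V.
Step 5 — Current: I = V / Z = 0.03907 - j0.01393 A = 0.04148∠-19.6° A.
Step 6 — Complex power: S = V·I* = 1.464 - j0.002109 VA.
Step 7 — Real power: P = Re(S) = 1.464 W.
Step 8 — Reactive power: Q = Im(S) = -0.002109 VAR.
Step 9 — Apparent power: |S| = 1.464 VA.
Step 10 — Power factor: PF = P/|S| = 1 (leading).

(a) P = 1.464 W  (b) Q = -0.002109 VAR  (c) S = 1.464 VA  (d) PF = 1 (leading)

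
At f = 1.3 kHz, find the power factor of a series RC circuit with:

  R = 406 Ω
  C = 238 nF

Step 1 — Angular frequency: ω = 2π·f = 2π·1300 = 8168 rad/s.
Step 2 — Component impedances:
  R: Z = R = 406 Ω
  C: Z = 1/(jωC) = -j/(ω·C) = 0 - j514.4 Ω
Step 3 — Series combination: Z_total = R + C = 406 - j514.4 Ω = 655.3∠-51.7° Ω.
Step 4 — Power factor: PF = cos(φ) = Re(Z)/|Z| = 406/655.32 = 0.6195.
Step 5 — Type: Im(Z) = -514.4 ⇒ leading (phase φ = -51.7°).

PF = 0.6195 (leading, φ = -51.7°)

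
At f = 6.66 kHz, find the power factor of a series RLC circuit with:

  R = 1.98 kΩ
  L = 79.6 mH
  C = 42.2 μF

Step 1 — Angular frequency: ω = 2π·f = 2π·6660 = 4.185e+04 rad/s.
Step 2 — Component impedances:
  R: Z = R = 1980 Ω
  L: Z = jωL = j·4.185e+04·0.0796 = 0 + j3331 Ω
  C: Z = 1/(jωC) = -j/(ω·C) = 0 - j0.5663 Ω
Step 3 — Series combination: Z_total = R + L + C = 1980 + j3330 Ω = 3875∠59.3° Ω.
Step 4 — Power factor: PF = cos(φ) = Re(Z)/|Z| = 1980/3875 = 0.511.
Step 5 — Type: Im(Z) = 3330 ⇒ lagging (phase φ = 59.3°).

PF = 0.511 (lagging, φ = 59.3°)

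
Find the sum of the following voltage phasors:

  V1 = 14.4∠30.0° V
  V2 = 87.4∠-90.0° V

Step 1 — Convert each phasor to rectangular form:
  V1 = 14.4·(cos(30.0°) + j·sin(30.0°)) = 12.47 + j7.2 V
  V2 = 87.4·(cos(-90.0°) + j·sin(-90.0°)) = 0 - j87.4 V
Step 2 — Sum components: V_total = 12.47 - j80.2 V.
Step 3 — Convert to polar: |V_total| = 81.16 V, ∠V_total = -81.2°.

V_total = 81.16∠-81.2° V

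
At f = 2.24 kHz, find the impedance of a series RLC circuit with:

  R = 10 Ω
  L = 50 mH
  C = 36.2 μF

Step 1 — Angular frequency: ω = 2π·f = 2π·2240 = 1.407e+04 rad/s.
Step 2 — Component impedances:
  R: Z = R = 10 Ω
  L: Z = jωL = j·1.407e+04·0.05 = 0 + j703.7 Ω
  C: Z = 1/(jωC) = -j/(ω·C) = 0 - j1.963 Ω
Step 3 — Series combination: Z_total = R + L + C = 10 + j701.8 Ω = 701.8∠89.2° Ω.

Z = 10 + j701.8 Ω = 701.8∠89.2° Ω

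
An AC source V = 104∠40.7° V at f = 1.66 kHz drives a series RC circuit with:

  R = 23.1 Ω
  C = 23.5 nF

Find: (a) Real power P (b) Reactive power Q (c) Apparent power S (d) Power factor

Step 1 — Angular frequency: ω = 2π·f = 2π·1660 = 1.043e+04 rad/s.
Step 2 — Component impedances:
  R: Z = R = 23.1 Ω
  C: Z = 1/(jωC) = -j/(ω·C) = 0 - j4080 Ω
Step 3 — Series combination: Z_total = R + C = 23.1 - j4080 Ω = 4080∠-89.7° Ω.
Step 4 — Source phasor: V = 104∠40.7° V = 78.85 + j67.82 V.
Step 5 — Current: I = V / Z = -0.01651 + j0.01942 A = 0.02549∠130.4° A.
Step 6 — Complex power: S = V·I* = 0.01501 - j2.651 VA.
Step 7 — Real power: P = Re(S) = 0.01501 W.
Step 8 — Reactive power: Q = Im(S) = -2.651 VAR.
Step 9 — Apparent power: |S| = 2.651 VA.
Step 10 — Power factor: PF = P/|S| = 0.005662 (leading).

(a) P = 0.01501 W  (b) Q = -2.651 VAR  (c) S = 2.651 VA  (d) PF = 0.005662 (leading)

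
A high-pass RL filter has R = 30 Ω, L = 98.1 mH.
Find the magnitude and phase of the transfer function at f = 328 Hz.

Step 1 — Angular frequency: ω = 2π·328 = 2061 rad/s.
Step 2 — Transfer function: H(jω) = jωL/(R + jωL).
Step 3 — Numerator jωL = j·202.2; denominator R + jωL = 30 + j202.2.
Step 4 — H = 0.9785 + j0.1452.
Step 5 — Magnitude: |H| = 0.9892 (-0.1 dB); phase: φ = 8.4°.

|H| = 0.9892 (-0.1 dB), φ = 8.4°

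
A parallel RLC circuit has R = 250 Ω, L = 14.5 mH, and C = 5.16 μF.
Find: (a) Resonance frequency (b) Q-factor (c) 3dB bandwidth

Step 1 — Resonance: ω₀ = 1/√(LC) = 1/√(0.0145·5.16e-06) = 3656 rad/s.
Step 2 — f₀ = ω₀/(2π) = 581.9 Hz.
Step 3 — Parallel Q: Q = R/(ω₀L) = 250/(3656·0.0145) = 4.716.
Step 4 — Bandwidth: Δω = ω₀/Q = 775.2 rad/s; BW = Δω/(2π) = 123.4 Hz.

(a) f₀ = 581.9 Hz  (b) Q = 4.716  (c) BW = 123.4 Hz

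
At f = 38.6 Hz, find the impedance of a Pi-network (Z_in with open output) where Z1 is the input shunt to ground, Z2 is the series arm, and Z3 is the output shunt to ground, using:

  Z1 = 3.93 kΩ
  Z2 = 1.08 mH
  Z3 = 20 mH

Step 1 — Angular frequency: ω = 2π·f = 2π·38.6 = 242.5 rad/s.
Step 2 — Component impedances:
  Z1: Z = R = 3930 Ω
  Z2: Z = jωL = j·242.5·0.00108 = 0 + j0.2619 Ω
  Z3: Z = jωL = j·242.5·0.02 = 0 + j4.851 Ω
Step 3 — With open output, the series arm Z2 and the output shunt Z3 appear in series to ground: Z2 + Z3 = 0 + j5.113 Ω.
Step 4 — Parallel with input shunt Z1: Z_in = Z1 || (Z2 + Z3) = 0.006651 + j5.113 Ω = 5.113∠89.9° Ω.

Z = 0.006651 + j5.113 Ω = 5.113∠89.9° Ω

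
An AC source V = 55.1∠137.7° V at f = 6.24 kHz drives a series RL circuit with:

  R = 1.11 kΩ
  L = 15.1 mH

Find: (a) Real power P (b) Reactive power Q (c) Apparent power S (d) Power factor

Step 1 — Angular frequency: ω = 2π·f = 2π·6240 = 3.921e+04 rad/s.
Step 2 — Component impedances:
  R: Z = R = 1110 Ω
  L: Z = jωL = j·3.921e+04·0.0151 = 0 + j592 Ω
Step 3 — Series combination: Z_total = R + L = 1110 + j592 Ω = 1258∠28.1° Ω.
Step 4 — Source phasor: V = 55.1∠137.7° V = -40.75 + j37.08 V.
Step 5 — Current: I = V / Z = -0.01471 + j0.04125 A = 0.0438∠109.6° A.
Step 6 — Complex power: S = V·I* = 2.129 + j1.136 VA.
Step 7 — Real power: P = Re(S) = 2.129 W.
Step 8 — Reactive power: Q = Im(S) = 1.136 VAR.
Step 9 — Apparent power: |S| = 2.413 VA.
Step 10 — Power factor: PF = P/|S| = 0.8823 (lagging).

(a) P = 2.129 W  (b) Q = 1.136 VAR  (c) S = 2.413 VA  (d) PF = 0.8823 (lagging)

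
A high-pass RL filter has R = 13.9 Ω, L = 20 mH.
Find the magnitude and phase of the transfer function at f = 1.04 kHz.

Step 1 — Angular frequency: ω = 2π·1040 = 6535 rad/s.
Step 2 — Transfer function: H(jω) = jωL/(R + jωL).
Step 3 — Numerator jωL = j·130.7; denominator R + jωL = 13.9 + j130.7.
Step 4 — H = 0.9888 + j0.1052.
Step 5 — Magnitude: |H| = 0.9944 (-0.0 dB); phase: φ = 6.1°.

|H| = 0.9944 (-0.0 dB), φ = 6.1°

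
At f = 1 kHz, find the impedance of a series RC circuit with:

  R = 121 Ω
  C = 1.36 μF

Step 1 — Angular frequency: ω = 2π·f = 2π·1000 = 6283 rad/s.
Step 2 — Component impedances:
  R: Z = R = 121 Ω
  C: Z = 1/(jωC) = -j/(ω·C) = 0 - j117 Ω
Step 3 — Series combination: Z_total = R + C = 121 - j117 Ω = 168.3∠-44.0° Ω.

Z = 121 - j117 Ω = 168.3∠-44.0° Ω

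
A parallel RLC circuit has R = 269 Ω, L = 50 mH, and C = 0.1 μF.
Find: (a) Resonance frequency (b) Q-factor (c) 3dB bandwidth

Step 1 — Resonance: ω₀ = 1/√(LC) = 1/√(0.05·1e-07) = 1.414e+04 rad/s.
Step 2 — f₀ = ω₀/(2π) = 2251 Hz.
Step 3 — Parallel Q: Q = R/(ω₀L) = 269/(1.414e+04·0.05) = 0.3804.
Step 4 — Bandwidth: Δω = ω₀/Q = 3.717e+04 rad/s; BW = Δω/(2π) = 5917 Hz.

(a) f₀ = 2251 Hz  (b) Q = 0.3804  (c) BW = 5917 Hz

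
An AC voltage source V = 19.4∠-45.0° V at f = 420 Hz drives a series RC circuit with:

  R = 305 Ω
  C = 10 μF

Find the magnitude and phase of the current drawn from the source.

Step 1 — Angular frequency: ω = 2π·f = 2π·420 = 2639 rad/s.
Step 2 — Component impedances:
  R: Z = R = 305 Ω
  C: Z = 1/(jωC) = -j/(ω·C) = 0 - j37.89 Ω
Step 3 — Series combination: Z_total = R + C = 305 - j37.89 Ω = 307.3∠-7.1° Ω.
Step 4 — Source phasor: V = 19.4∠-45.0° V = 13.72 - j13.72 V.
Step 5 — Ohm's law: I = V / Z_total = (13.72 - j13.72) / (305 - j37.89) = 0.0498 - j0.03879 A.
Step 6 — Convert to polar: |I| = 0.06312 A, ∠I = -37.9°.

I = 0.06312∠-37.9° A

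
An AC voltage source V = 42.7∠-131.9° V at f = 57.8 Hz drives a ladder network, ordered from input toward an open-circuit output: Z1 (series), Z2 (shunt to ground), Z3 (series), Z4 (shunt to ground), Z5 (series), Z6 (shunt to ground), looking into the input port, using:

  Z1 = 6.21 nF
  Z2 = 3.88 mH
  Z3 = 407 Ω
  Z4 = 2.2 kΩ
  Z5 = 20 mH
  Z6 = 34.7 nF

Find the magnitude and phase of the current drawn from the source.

Step 1 — Angular frequency: ω = 2π·f = 2π·57.8 = 363.2 rad/s.
Step 2 — Component impedances:
  Z1: Z = 1/(jωC) = -j/(ω·C) = 0 - j4.434e+05 Ω
  Z2: Z = jωL = j·363.2·0.00388 = 0 + j1.409 Ω
  Z3: Z = R = 407 Ω
  Z4: Z = R = 2200 Ω
  Z5: Z = jωL = j·363.2·0.02 = 0 + j7.263 Ω
  Z6: Z = 1/(jωC) = -j/(ω·C) = 0 - j7.935e+04 Ω
Step 3 — Ladder network (open output): work backward from the far end, alternating series and parallel combinations. Z_in = 0.0007617 - j4.434e+05 Ω = 4.434e+05∠-90.0° Ω.
Step 4 — Source phasor: V = 42.7∠-131.9° V = -28.52 - j31.78 V.
Step 5 — Ohm's law: I = V / Z_total = (-28.52 - j31.78) / (0.0007617 - j4.434e+05) = 7.168e-05 - j6.431e-05 A.
Step 6 — Convert to polar: |I| = 9.63e-05 A, ∠I = -41.9°.

I = 9.63e-05∠-41.9° A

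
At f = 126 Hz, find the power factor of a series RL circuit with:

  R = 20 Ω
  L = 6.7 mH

Step 1 — Angular frequency: ω = 2π·f = 2π·126 = 791.7 rad/s.
Step 2 — Component impedances:
  R: Z = R = 20 Ω
  L: Z = jωL = j·791.7·0.0067 = 0 + j5.304 Ω
Step 3 — Series combination: Z_total = R + L = 20 + j5.304 Ω = 20.69∠14.9° Ω.
Step 4 — Power factor: PF = cos(φ) = Re(Z)/|Z| = 20/20.691 = 0.9666.
Step 5 — Type: Im(Z) = 5.304 ⇒ lagging (phase φ = 14.9°).

PF = 0.9666 (lagging, φ = 14.9°)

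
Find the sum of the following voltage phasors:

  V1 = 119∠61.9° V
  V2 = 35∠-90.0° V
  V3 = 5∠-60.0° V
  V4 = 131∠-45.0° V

Step 1 — Convert each phasor to rectangular form:
  V1 = 119·(cos(61.9°) + j·sin(61.9°)) = 56.05 + j105 V
  V2 = 35·(cos(-90.0°) + j·sin(-90.0°)) = 0 - j35 V
  V3 = 5·(cos(-60.0°) + j·sin(-60.0°)) = 2.5 - j4.33 V
  V4 = 131·(cos(-45.0°) + j·sin(-45.0°)) = 92.63 - j92.63 V
Step 2 — Sum components: V_total = 151.2 - j26.99 V.
Step 3 — Convert to polar: |V_total| = 153.6 V, ∠V_total = -10.1°.

V_total = 153.6∠-10.1° V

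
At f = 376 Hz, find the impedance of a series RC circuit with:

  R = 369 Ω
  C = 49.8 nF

Step 1 — Angular frequency: ω = 2π·f = 2π·376 = 2362 rad/s.
Step 2 — Component impedances:
  R: Z = R = 369 Ω
  C: Z = 1/(jωC) = -j/(ω·C) = 0 - j8500 Ω
Step 3 — Series combination: Z_total = R + C = 369 - j8500 Ω = 8508∠-87.5° Ω.

Z = 369 - j8500 Ω = 8508∠-87.5° Ω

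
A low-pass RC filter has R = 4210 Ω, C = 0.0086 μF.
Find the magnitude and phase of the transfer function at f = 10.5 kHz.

Step 1 — Angular frequency: ω = 2π·1.05e+04 = 6.597e+04 rad/s.
Step 2 — Transfer function: H(jω) = 1/(1 + jωRC).
Step 3 — Denominator: 1 + jωRC = 1 + j·6.597e+04·4210·8.6e-09 = 1 + j2.389.
Step 4 — H = 0.1491 - j0.3562.
Step 5 — Magnitude: |H| = 0.3862 (-8.3 dB); phase: φ = -67.3°.

|H| = 0.3862 (-8.3 dB), φ = -67.3°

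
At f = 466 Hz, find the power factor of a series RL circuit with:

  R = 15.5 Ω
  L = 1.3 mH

Step 1 — Angular frequency: ω = 2π·f = 2π·466 = 2928 rad/s.
Step 2 — Component impedances:
  R: Z = R = 15.5 Ω
  L: Z = jωL = j·2928·0.0013 = 0 + j3.806 Ω
Step 3 — Series combination: Z_total = R + L = 15.5 + j3.806 Ω = 15.96∠13.8° Ω.
Step 4 — Power factor: PF = cos(φ) = Re(Z)/|Z| = 15.5/15.961 = 0.9711.
Step 5 — Type: Im(Z) = 3.806 ⇒ lagging (phase φ = 13.8°).

PF = 0.9711 (lagging, φ = 13.8°)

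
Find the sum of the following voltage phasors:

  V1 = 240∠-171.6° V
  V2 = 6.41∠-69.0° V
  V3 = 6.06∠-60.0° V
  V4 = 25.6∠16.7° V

Step 1 — Convert each phasor to rectangular form:
  V1 = 240·(cos(-171.6°) + j·sin(-171.6°)) = -237.4 - j35.06 V
  V2 = 6.41·(cos(-69.0°) + j·sin(-69.0°)) = 2.297 - j5.984 V
  V3 = 6.06·(cos(-60.0°) + j·sin(-60.0°)) = 3.03 - j5.248 V
  V4 = 25.6·(cos(16.7°) + j·sin(16.7°)) = 24.52 + j7.356 V
Step 2 — Sum components: V_total = -207.6 - j38.94 V.
Step 3 — Convert to polar: |V_total| = 211.2 V, ∠V_total = -169.4°.

V_total = 211.2∠-169.4° V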